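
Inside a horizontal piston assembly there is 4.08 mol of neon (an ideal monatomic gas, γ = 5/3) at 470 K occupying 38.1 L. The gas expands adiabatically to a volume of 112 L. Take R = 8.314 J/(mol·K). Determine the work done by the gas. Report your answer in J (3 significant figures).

Adiabatic: TV^(γ−1) = const with γ = 5/3.
T₂ = T₁ (V₁/V₂)^(γ−1) = 470 × (38.1/112)^0.667 = 470 × 0.4873 = 229 K.
W_by = nCᵥ(T₁ − T₂) = (4.08)(12.47)(470 − 229) = 12261 J.

W ≈ 12300 J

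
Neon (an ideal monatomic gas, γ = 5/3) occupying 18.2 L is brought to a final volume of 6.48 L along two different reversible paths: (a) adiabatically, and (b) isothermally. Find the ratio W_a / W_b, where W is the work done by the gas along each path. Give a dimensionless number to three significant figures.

Path (a) adiabatic: W = P₁V₁(1 − (V₁/V₂)^(γ−1))/(γ−1) → W_a/(P₁V₁) = -1.486.
Path (b) isothermal: W = P₁V₁ ln(V₂/V₁) → W_b/(P₁V₁) = -1.033.
W_a / W_b = -1.486 / -1.033 = 1.439.

W_a / W_b ≈ 1.44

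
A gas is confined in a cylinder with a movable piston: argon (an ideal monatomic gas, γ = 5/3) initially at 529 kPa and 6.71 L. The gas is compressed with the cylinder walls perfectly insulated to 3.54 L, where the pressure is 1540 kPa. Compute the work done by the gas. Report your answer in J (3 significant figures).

W ≈ -2850 J

Adiabatic: W = (P₁V₁ − P₂V₂)/(γ − 1) with γ = 5/3.
P₁V₁ = 3550 J, P₂V₂ = 5452 J.
W = (3550 − 5452) / 0.6667 = -2853 J.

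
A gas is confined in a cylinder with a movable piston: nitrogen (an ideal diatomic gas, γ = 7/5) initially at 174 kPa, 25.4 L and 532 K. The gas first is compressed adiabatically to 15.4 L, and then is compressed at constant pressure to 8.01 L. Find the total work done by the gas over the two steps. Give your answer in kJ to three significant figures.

Step 1 (adiabatic): W = (P₁V₁ − P₂V₂)/(γ−1) = (4420 − 5399)/0.4 = -2448 J.
After step 1: P = 350.6 kPa, V = 15.4 L, T = 649.9 K.
Step 2 (isobaric): W = PΔV = (350.6 kPa)(8.01 − 15.4 L) = -2591 J.
W_total = -2448 − 2591 = -5039 J.

W_total ≈ -5.04 kJ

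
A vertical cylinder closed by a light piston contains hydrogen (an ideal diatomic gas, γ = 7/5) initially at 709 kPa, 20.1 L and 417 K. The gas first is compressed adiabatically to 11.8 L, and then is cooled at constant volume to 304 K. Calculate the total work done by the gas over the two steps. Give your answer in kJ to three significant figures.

Step 1 (adiabatic): W = (P₁V₁ − P₂V₂)/(γ−1) = (14251 − 17635)/0.4 = -8459 J.
Step 2 (isochoric): W = 0 (constant volume).
W_total = -8459 + 0 = -8459 J.

W_total ≈ -8.46 kJ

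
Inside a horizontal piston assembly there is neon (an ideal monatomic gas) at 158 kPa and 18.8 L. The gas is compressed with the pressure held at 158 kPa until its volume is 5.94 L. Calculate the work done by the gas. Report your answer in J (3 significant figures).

W ≈ -2030 J

Isobaric: W = P ΔV.
W = (158 kPa)(5.94 − 18.8 L) = (158)(-12.86) = -2032 J.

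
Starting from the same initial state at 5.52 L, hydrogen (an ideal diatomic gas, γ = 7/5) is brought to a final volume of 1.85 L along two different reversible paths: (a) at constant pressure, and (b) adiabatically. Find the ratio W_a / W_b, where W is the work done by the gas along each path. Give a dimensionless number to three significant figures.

Path (a) isobaric: W = P₁(V₂ − V₁) → W_a/(P₁V₁) = -0.6649.
Path (b) adiabatic: W = P₁V₁(1 − (V₁/V₂)^(γ−1))/(γ−1) → W_b/(P₁V₁) = -1.371.
W_a / W_b = -0.6649 / -1.371 = 0.4849.

W_a / W_b ≈ 0.485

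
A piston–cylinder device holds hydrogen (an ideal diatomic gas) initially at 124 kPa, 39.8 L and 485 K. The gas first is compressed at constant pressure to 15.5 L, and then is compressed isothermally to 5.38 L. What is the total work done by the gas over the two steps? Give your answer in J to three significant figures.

Step 1 (isobaric): W = PΔV = (124 kPa)(15.5 − 39.8 L) = -3013 J.
After step 1: P = 124 kPa, V = 15.5 L, T = 188.9 K.
Step 2 (isothermal): W = P₁V₁ ln(V₂/V₁) = (1922) ln(5.38/15.5) = -2034 J.
W_total = -3013 − 2034 = -5047 J.

W_total ≈ -5050 J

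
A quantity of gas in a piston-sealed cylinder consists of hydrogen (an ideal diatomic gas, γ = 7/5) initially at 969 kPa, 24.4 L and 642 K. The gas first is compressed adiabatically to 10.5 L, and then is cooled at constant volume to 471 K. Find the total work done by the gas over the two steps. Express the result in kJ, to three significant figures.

W_total ≈ -23.7 kJ

Step 1 (adiabatic): W = (P₁V₁ − P₂V₂)/(γ−1) = (23644 − 33128)/0.4 = -23711 J.
Step 2 (isochoric): W = 0 (constant volume).
W_total = -23711 + 0 = -23711 J.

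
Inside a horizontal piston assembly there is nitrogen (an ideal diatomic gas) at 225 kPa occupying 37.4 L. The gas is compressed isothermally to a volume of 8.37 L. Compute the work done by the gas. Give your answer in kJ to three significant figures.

Isothermal: W = nRT ln(V₂/V₁) = P₁V₁ ln(V₂/V₁).
P₁V₁ = (225 kPa)(37.4 L) = 8415 J.
W = 8415 × ln(8.37/37.4) = 8415 × -1.497
W_by_gas = -12597 J.

W ≈ -12.6 kJ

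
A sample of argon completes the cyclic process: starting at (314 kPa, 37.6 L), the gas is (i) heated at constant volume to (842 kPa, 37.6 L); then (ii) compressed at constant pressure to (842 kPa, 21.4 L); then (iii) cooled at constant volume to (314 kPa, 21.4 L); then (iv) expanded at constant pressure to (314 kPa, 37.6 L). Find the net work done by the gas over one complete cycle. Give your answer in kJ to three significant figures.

W_net ≈ -8.55 kJ

Constant-volume legs do no work.
W(ii) = (842)(21.4 − 37.6) = -13640 J; W(iv) = (314)(37.6 − 21.4) = 5087 J.
W_net = -13640 + 5087 = -8554 J (the counter-clockwise enclosed area).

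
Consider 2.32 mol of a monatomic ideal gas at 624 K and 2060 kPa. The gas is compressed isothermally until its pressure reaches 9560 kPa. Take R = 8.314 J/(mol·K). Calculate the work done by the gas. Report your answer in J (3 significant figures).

Isothermal process: W = nRT ln(V₂/V₁) = nRT ln(P₁/P₂).
W = (2.32)(8.314)(624) × ln(2060/9560)
  = 12036 × ln(0.2155) = 12036 × -1.535
W_by_gas = -18474 J.

W ≈ -18500 J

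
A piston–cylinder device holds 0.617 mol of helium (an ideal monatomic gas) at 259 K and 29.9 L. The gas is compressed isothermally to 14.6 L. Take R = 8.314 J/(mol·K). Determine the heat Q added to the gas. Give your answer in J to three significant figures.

Q ≈ -952 J

Isothermal ⇒ ΔU = 0, so Q = W = nRT ln(V₂/V₁).
Q = (0.617)(8.314)(259) ln(14.6/29.9) = 1329 × -0.7168 = -952.4 J.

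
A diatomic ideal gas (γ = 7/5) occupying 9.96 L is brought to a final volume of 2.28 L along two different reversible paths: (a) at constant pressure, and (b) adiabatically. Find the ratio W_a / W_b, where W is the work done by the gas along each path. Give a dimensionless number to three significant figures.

W_a / W_b ≈ 0.384

Path (a) isobaric: W = P₁(V₂ − V₁) → W_a/(P₁V₁) = -0.7711.
Path (b) adiabatic: W = P₁V₁(1 − (V₁/V₂)^(γ−1))/(γ−1) → W_b/(P₁V₁) = -2.009.
W_a / W_b = -0.7711 / -2.009 = 0.3838.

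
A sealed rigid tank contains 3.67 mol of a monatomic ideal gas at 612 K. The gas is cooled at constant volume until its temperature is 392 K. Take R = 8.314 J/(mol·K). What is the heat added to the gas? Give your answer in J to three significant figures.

Q ≈ -10100 J

Constant volume ⇒ W = 0, so Q = ΔU = nCᵥΔT with Cᵥ = 3R/2 = 12.47 J/(mol·K).
ΔU = (3.67)(12.47)(392 − 612) = -10069 J.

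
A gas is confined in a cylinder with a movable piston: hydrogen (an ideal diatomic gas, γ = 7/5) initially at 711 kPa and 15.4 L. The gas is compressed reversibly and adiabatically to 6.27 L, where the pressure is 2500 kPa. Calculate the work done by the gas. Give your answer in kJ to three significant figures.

W ≈ -11.8 kJ

Adiabatic: W = (P₁V₁ − P₂V₂)/(γ − 1) with γ = 7/5.
P₁V₁ = 10949 J, P₂V₂ = 15675 J.
W = (10949 − 15675) / 0.4 = -11814 J.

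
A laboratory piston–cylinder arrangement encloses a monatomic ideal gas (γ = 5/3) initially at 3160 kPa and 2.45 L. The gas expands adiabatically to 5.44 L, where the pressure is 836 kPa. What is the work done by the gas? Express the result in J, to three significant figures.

Adiabatic: W = (P₁V₁ − P₂V₂)/(γ − 1) with γ = 5/3.
P₁V₁ = 7742 J, P₂V₂ = 4548 J.
W = (7742 − 4548) / 0.6667 = 4791 J.

W ≈ 4790 J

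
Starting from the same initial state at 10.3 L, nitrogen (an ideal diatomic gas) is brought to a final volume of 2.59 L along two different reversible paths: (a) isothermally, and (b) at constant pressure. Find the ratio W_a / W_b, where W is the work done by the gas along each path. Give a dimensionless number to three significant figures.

W_a / W_b ≈ 1.84

Path (a) isothermal: W = P₁V₁ ln(V₂/V₁) → W_a/(P₁V₁) = -1.38.
Path (b) isobaric: W = P₁(V₂ − V₁) → W_b/(P₁V₁) = -0.7485.
W_a / W_b = -1.38 / -0.7485 = 1.844.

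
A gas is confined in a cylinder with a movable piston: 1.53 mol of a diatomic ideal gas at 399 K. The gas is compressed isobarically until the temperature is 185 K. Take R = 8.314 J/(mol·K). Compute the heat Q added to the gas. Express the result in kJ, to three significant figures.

Q ≈ -9.53 kJ

Isobaric: W = nRΔT = (1.53)(8.314)(-214) = -2722 J.
ΔU = nCᵥΔT with Cᵥ = 5R/2: ΔU = (1.53)(20.79)(-214) = -6805 J.
Q = ΔU + W = -6805 − 2722 = -9528 J.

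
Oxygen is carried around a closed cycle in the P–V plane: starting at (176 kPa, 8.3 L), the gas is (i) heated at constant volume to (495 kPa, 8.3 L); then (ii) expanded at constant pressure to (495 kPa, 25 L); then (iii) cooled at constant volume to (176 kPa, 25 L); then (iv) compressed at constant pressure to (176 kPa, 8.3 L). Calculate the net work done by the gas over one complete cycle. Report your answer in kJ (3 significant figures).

Constant-volume legs do no work.
W(ii) = (495)(25 − 8.3) = 8266 J; W(iv) = (176)(8.3 − 25) = -2939 J.
W_net = 8266 − 2939 = 5327 J (the clockwise enclosed area).

W_net ≈ 5.33 kJ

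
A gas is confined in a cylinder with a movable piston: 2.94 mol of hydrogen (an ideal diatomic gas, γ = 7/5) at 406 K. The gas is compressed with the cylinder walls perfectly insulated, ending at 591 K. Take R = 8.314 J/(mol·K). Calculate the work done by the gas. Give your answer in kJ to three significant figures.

W ≈ -11.3 kJ

Adiabatic ⇒ Q = 0, so W_by = −ΔU = nCᵥ(T₁ − T₂).
Cᵥ = 5R/2 = 20.79 J/(mol·K).
W = (2.94)(20.79)(406 − 591) = -11305 J.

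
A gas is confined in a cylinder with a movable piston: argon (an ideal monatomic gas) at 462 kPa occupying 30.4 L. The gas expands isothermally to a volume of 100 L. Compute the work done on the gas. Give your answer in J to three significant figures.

Isothermal: W = nRT ln(V₂/V₁) = P₁V₁ ln(V₂/V₁).
P₁V₁ = (462 kPa)(30.4 L) = 14045 J.
W = 14045 × ln(100/30.4) = 14045 × 1.191
W_by_gas = 16724 J; work on gas = −W_by = -16724 J.

W ≈ -16700 J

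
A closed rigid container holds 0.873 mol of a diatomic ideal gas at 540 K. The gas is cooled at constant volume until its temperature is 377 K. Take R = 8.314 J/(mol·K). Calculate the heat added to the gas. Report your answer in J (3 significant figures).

Q ≈ -2960 J

Constant volume ⇒ W = 0, so Q = ΔU = nCᵥΔT with Cᵥ = 5R/2 = 20.79 J/(mol·K).
ΔU = (0.873)(20.79)(377 − 540) = -2958 J.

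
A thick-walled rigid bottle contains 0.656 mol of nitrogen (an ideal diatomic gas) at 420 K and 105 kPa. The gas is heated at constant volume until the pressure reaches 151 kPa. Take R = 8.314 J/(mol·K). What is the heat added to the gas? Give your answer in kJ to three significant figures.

Q ≈ 2.51 kJ

Constant volume ⇒ W = 0, so Q = ΔU = nCᵥΔT with Cᵥ = 5R/2 = 20.79 J/(mol·K).
At constant V, T₂/T₁ = P₂/P₁ ⇒ ΔT = T₁(P₂/P₁ − 1) = 420·(151/105 − 1) = 184 K.
ΔU = (0.656)(20.79)(184) = 2509 J.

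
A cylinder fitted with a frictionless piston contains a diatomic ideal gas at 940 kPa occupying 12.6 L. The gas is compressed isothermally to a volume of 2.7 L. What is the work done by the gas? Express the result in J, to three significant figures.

Isothermal: W = nRT ln(V₂/V₁) = P₁V₁ ln(V₂/V₁).
P₁V₁ = (940 kPa)(12.6 L) = 11844 J.
W = 11844 × ln(2.7/12.6) = 11844 × -1.54
W_by_gas = -18245 J.

W ≈ -18200 J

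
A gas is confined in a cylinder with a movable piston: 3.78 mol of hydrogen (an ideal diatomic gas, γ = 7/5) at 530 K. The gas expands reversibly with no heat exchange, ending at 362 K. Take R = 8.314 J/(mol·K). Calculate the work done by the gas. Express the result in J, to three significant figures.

W ≈ 13200 J

Adiabatic ⇒ Q = 0, so W_by = −ΔU = nCᵥ(T₁ − T₂).
Cᵥ = 5R/2 = 20.79 J/(mol·K).
W = (3.78)(20.79)(530 − 362) = 13199 J.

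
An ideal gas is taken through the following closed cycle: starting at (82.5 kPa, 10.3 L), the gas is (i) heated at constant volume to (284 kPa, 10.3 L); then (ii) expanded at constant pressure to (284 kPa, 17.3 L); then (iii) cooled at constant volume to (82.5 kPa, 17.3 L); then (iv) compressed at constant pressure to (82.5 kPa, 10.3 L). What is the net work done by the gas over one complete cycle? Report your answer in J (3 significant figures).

W_net ≈ 1410 J

Constant-volume legs do no work.
W(ii) = (284)(17.3 − 10.3) = 1988 J; W(iv) = (82.5)(10.3 − 17.3) = -577.5 J.
W_net = 1988 − 577.5 = 1410 J (the clockwise enclosed area).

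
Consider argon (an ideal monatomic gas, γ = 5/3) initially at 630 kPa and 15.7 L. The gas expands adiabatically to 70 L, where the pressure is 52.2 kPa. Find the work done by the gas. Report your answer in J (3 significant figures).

Adiabatic: W = (P₁V₁ − P₂V₂)/(γ − 1) with γ = 5/3.
P₁V₁ = 9891 J, P₂V₂ = 3654 J.
W = (9891 − 3654) / 0.6667 = 9355 J.

W ≈ 9360 J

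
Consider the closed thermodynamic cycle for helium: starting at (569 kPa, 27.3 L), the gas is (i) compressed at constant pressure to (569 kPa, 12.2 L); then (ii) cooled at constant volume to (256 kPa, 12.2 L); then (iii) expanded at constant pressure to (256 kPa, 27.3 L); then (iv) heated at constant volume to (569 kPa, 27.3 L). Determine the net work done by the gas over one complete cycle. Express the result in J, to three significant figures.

Constant-volume legs do no work.
W(i) = (569)(12.2 − 27.3) = -8592 J; W(iii) = (256)(27.3 − 12.2) = 3866 J.
W_net = -8592 + 3866 = -4726 J (the counter-clockwise enclosed area).

W_net ≈ -4730 J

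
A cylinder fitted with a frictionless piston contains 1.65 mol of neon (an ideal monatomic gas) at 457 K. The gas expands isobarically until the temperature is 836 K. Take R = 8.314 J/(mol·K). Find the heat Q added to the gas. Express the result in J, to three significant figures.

Q ≈ 13000 J

Isobaric: W = nRΔT = (1.65)(8.314)(379) = 5199 J.
ΔU = nCᵥΔT with Cᵥ = 3R/2: ΔU = (1.65)(12.47)(379) = 7799 J.
Q = ΔU + W = 7799 + 5199 = 12998 J.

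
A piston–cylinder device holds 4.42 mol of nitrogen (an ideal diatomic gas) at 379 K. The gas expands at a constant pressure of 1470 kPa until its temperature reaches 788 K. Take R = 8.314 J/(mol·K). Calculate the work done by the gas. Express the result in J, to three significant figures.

Isobaric: W = P ΔV = nR ΔT.
W = (4.42)(8.314)(788 − 379) = 15030 J.

W ≈ 15000 J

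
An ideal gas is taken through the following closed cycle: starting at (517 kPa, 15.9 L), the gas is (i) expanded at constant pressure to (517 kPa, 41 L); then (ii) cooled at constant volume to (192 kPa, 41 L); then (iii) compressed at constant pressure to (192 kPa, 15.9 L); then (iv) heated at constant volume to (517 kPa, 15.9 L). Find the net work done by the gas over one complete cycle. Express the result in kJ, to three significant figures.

Constant-volume legs do no work.
W(i) = (517)(41 − 15.9) = 12977 J; W(iii) = (192)(15.9 − 41) = -4819 J.
W_net = 12977 − 4819 = 8158 J (the clockwise enclosed area).

W_net ≈ 8.16 kJ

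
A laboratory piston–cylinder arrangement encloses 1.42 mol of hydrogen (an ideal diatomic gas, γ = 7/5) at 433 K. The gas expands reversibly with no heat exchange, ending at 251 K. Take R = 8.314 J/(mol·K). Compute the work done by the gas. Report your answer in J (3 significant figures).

Adiabatic ⇒ Q = 0, so W_by = −ΔU = nCᵥ(T₁ − T₂).
Cᵥ = 5R/2 = 20.79 J/(mol·K).
W = (1.42)(20.79)(433 − 251) = 5372 J.

W ≈ 5370 J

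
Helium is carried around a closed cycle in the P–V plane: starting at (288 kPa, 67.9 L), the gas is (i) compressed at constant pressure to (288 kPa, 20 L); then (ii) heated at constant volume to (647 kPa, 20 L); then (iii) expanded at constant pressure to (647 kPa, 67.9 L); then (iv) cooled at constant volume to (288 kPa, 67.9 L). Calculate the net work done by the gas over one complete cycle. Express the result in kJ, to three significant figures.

Constant-volume legs do no work.
W(i) = (288)(20 − 67.9) = -13795 J; W(iii) = (647)(67.9 − 20) = 30991 J.
W_net = -13795 + 30991 = 17196 J (the clockwise enclosed area).

W_net ≈ 17.2 kJ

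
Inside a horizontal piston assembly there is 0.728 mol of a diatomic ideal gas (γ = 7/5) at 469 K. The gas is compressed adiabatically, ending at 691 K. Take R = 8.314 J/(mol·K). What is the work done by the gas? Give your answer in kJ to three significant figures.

W ≈ -3.36 kJ

Adiabatic ⇒ Q = 0, so W_by = −ΔU = nCᵥ(T₁ − T₂).
Cᵥ = 5R/2 = 20.79 J/(mol·K).
W = (0.728)(20.79)(469 − 691) = -3359 J.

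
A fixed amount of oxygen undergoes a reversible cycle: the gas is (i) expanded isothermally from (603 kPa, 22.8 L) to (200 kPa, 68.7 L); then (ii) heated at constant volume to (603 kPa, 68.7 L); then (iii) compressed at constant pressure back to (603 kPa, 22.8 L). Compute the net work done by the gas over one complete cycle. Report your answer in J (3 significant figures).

Leg (i): W = PᵢVᵢ ln(V_f/Vᵢ) = (13748) ln(68.7/22.8) = 15164 J.
Leg (ii): W = 0.
Leg (iii): W = PΔV = (603)(22.8 − 68.7) = -27678 J.
W_net = 15164 − 27678 = -12513 J.

W_net ≈ -12500 J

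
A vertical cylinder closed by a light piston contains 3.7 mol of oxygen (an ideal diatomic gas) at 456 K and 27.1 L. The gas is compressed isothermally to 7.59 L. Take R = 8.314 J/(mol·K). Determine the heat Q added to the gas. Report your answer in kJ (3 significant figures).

Q ≈ -17.9 kJ

Isothermal ⇒ ΔU = 0, so Q = W = nRT ln(V₂/V₁).
Q = (3.7)(8.314)(456) ln(7.59/27.1) = 14027 × -1.273 = -17853 J.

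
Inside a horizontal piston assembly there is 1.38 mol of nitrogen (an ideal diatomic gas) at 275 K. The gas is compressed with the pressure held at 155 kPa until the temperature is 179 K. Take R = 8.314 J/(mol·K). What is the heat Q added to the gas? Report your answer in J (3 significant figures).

Isobaric: W = nRΔT = (1.38)(8.314)(-96) = -1101 J.
ΔU = nCᵥΔT with Cᵥ = 5R/2: ΔU = (1.38)(20.79)(-96) = -2754 J.
Q = ΔU + W = -2754 − 1101 = -3855 J.

Q ≈ -3860 J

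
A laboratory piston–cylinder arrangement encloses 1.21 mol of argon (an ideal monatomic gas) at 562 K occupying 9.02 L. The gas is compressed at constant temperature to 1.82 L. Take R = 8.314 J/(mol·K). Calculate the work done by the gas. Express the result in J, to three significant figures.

Isothermal: W = nRT ln(V₂/V₁).
W = (1.21)(8.314)(562) × ln(1.82/9.02)
  = 5654 × -1.601
W_by_gas = -9049 J.

W ≈ -9050 J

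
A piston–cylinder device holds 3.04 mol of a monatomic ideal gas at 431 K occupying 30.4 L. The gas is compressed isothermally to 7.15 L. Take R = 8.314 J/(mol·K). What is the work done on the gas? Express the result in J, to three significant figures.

Isothermal: W = nRT ln(V₂/V₁).
W = (3.04)(8.314)(431) × ln(7.15/30.4)
  = 10893 × -1.447
W_by_gas = -15766 J; work on gas = −W_by = 15766 J.

W ≈ 15800 J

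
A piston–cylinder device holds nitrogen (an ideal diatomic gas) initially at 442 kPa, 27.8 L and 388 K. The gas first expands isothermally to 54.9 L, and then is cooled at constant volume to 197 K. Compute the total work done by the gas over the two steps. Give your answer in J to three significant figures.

Step 1 (isothermal): W = P₁V₁ ln(V₂/V₁) = (12288) ln(54.9/27.8) = 8361 J.
Step 2 (isochoric): W = 0 (constant volume).
W_total = 8361 + 0 = 8361 J.

W_total ≈ 8360 J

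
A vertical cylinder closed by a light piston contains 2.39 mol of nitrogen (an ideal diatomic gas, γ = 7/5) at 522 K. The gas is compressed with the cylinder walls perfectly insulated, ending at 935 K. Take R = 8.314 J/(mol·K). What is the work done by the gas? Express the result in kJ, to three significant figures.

Adiabatic ⇒ Q = 0, so W_by = −ΔU = nCᵥ(T₁ − T₂).
Cᵥ = 5R/2 = 20.79 J/(mol·K).
W = (2.39)(20.79)(522 − 935) = -20516 J.

W ≈ -20.5 kJ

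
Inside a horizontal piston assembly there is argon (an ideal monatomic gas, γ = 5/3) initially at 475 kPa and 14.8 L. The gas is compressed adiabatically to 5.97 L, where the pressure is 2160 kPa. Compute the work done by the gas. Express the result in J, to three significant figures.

W ≈ -8800 J

Adiabatic: W = (P₁V₁ − P₂V₂)/(γ − 1) with γ = 5/3.
P₁V₁ = 7030 J, P₂V₂ = 12895 J.
W = (7030 − 12895) / 0.6667 = -8798 J.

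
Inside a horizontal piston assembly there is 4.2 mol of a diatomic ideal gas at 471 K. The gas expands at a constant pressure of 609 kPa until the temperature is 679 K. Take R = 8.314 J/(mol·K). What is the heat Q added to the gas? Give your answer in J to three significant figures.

Q ≈ 25400 J

Isobaric: W = nRΔT = (4.2)(8.314)(208) = 7263 J.
ΔU = nCᵥΔT with Cᵥ = 5R/2: ΔU = (4.2)(20.79)(208) = 18158 J.
Q = ΔU + W = 18158 + 7263 = 25421 J.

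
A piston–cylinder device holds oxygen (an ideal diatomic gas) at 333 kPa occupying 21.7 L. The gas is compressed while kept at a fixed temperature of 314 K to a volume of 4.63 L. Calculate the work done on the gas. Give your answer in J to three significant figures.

W ≈ 11200 J

Isothermal: W = nRT ln(V₂/V₁) = P₁V₁ ln(V₂/V₁).
P₁V₁ = (333 kPa)(21.7 L) = 7226 J.
W = 7226 × ln(4.63/21.7) = 7226 × -1.545
W_by_gas = -11163 J; work on gas = −W_by = 11163 J.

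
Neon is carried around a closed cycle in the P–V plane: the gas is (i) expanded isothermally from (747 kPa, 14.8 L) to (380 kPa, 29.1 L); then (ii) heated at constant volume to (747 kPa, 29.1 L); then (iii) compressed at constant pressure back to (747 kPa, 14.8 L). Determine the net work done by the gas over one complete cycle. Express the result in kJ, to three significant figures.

W_net ≈ -3.21 kJ

Leg (i): W = PᵢVᵢ ln(V_f/Vᵢ) = (11056) ln(29.1/14.8) = 7475 J.
Leg (ii): W = 0.
Leg (iii): W = PΔV = (747)(14.8 − 29.1) = -10682 J.
W_net = 7475 − 10682 = -3207 J.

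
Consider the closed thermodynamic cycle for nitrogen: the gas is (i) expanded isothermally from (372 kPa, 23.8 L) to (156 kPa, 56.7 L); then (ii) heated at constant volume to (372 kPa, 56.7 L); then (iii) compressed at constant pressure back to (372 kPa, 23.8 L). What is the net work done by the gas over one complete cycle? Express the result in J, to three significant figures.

Leg (i): W = PᵢVᵢ ln(V_f/Vᵢ) = (8854) ln(56.7/23.8) = 7686 J.
Leg (ii): W = 0.
Leg (iii): W = PΔV = (372)(23.8 − 56.7) = -12239 J.
W_net = 7686 − 12239 = -4553 J.

W_net ≈ -4550 J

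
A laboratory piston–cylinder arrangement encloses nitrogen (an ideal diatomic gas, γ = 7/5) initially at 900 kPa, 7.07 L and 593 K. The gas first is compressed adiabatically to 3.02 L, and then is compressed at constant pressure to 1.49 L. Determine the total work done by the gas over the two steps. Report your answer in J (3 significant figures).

Step 1 (adiabatic): W = (P₁V₁ − P₂V₂)/(γ−1) = (6363 − 8942)/0.4 = -6447 J.
After step 1: P = 2961 kPa, V = 3.02 L, T = 833.3 K.
Step 2 (isobaric): W = PΔV = (2961 kPa)(1.49 − 3.02 L) = -4530 J.
W_total = -6447 − 4530 = -10977 J.

W_total ≈ -11000 J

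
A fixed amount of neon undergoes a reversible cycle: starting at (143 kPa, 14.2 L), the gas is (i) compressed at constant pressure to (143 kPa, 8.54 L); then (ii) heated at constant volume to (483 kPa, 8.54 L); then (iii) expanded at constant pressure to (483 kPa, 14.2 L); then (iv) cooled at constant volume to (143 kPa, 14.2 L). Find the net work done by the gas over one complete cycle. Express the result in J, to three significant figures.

W_net ≈ 1920 J

Constant-volume legs do no work.
W(i) = (143)(8.54 − 14.2) = -809.4 J; W(iii) = (483)(14.2 − 8.54) = 2734 J.
W_net = -809.4 + 2734 = 1924 J (the clockwise enclosed area).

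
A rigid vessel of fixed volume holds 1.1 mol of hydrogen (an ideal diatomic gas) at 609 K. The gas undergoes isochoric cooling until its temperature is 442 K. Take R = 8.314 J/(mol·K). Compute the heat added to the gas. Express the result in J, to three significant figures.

Q ≈ -3820 J

Constant volume ⇒ W = 0, so Q = ΔU = nCᵥΔT with Cᵥ = 5R/2 = 20.79 J/(mol·K).
ΔU = (1.1)(20.79)(442 − 609) = -3818 J.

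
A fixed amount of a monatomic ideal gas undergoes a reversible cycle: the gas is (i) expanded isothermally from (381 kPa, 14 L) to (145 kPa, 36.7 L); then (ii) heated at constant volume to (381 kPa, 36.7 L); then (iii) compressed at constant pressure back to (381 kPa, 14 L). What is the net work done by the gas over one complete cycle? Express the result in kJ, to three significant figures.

Leg (i): W = PᵢVᵢ ln(V_f/Vᵢ) = (5334) ln(36.7/14) = 5140 J.
Leg (ii): W = 0.
Leg (iii): W = PΔV = (381)(14 − 36.7) = -8649 J.
W_net = 5140 − 8649 = -3508 J.

W_net ≈ -3.51 kJ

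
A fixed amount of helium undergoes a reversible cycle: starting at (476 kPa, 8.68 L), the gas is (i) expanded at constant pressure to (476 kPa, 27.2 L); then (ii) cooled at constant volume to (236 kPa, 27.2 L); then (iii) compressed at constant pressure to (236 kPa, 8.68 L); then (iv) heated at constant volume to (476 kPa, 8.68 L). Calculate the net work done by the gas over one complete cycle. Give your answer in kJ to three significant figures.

W_net ≈ 4.44 kJ

Constant-volume legs do no work.
W(i) = (476)(27.2 − 8.68) = 8816 J; W(iii) = (236)(8.68 − 27.2) = -4371 J.
W_net = 8816 − 4371 = 4445 J (the clockwise enclosed area).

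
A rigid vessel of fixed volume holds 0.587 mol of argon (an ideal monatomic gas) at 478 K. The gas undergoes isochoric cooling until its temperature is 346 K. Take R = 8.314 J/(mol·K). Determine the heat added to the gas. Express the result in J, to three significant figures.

Constant volume ⇒ W = 0, so Q = ΔU = nCᵥΔT with Cᵥ = 3R/2 = 12.47 J/(mol·K).
ΔU = (0.587)(12.47)(346 − 478) = -966.3 J.

Q ≈ -966 J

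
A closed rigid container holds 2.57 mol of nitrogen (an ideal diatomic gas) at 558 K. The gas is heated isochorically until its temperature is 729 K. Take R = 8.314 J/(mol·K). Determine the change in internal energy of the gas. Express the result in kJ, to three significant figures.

Constant volume ⇒ W = 0, so Q = ΔU = nCᵥΔT with Cᵥ = 5R/2 = 20.79 J/(mol·K).
ΔU = (2.57)(20.79)(729 − 558) = 9134 J.

ΔU ≈ 9.13 kJ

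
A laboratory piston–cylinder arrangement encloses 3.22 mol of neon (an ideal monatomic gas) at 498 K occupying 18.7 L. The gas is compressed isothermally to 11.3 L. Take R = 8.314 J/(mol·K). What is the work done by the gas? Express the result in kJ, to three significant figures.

Isothermal: W = nRT ln(V₂/V₁).
W = (3.22)(8.314)(498) × ln(11.3/18.7)
  = 13332 × -0.5037
W_by_gas = -6716 J.

W ≈ -6.72 kJ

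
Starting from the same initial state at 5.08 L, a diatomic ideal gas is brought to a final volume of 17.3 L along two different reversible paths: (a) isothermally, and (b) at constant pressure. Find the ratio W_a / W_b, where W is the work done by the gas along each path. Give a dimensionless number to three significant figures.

W_a / W_b ≈ 0.509

Path (a) isothermal: W = P₁V₁ ln(V₂/V₁) → W_a/(P₁V₁) = 1.225.
Path (b) isobaric: W = P₁(V₂ − V₁) → W_b/(P₁V₁) = 2.406.
W_a / W_b = 1.225 / 2.406 = 0.5094.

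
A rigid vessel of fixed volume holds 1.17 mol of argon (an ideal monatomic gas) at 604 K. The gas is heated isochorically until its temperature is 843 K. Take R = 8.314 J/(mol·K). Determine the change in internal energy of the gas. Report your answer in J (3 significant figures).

ΔU ≈ 3490 J

Constant volume ⇒ W = 0, so Q = ΔU = nCᵥΔT with Cᵥ = 3R/2 = 12.47 J/(mol·K).
ΔU = (1.17)(12.47)(843 − 604) = 3487 J.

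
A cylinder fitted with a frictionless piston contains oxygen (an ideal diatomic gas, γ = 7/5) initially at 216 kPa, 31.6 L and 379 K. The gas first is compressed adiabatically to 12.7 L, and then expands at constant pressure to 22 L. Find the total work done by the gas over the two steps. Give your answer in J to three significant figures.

W_total ≈ -310 J

Step 1 (adiabatic): W = (P₁V₁ − P₂V₂)/(γ−1) = (6826 − 9829)/0.4 = -7508 J.
After step 1: P = 773.9 kPa, V = 12.7 L, T = 545.7 K.
Step 2 (isobaric): W = PΔV = (773.9 kPa)(22 − 12.7 L) = 7197 J.
W_total = -7508 + 7197 = -310.3 J.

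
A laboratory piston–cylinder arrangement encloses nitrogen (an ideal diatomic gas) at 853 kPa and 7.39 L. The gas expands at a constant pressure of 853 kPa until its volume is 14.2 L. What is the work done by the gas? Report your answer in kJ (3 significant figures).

W ≈ 5.81 kJ

Isobaric: W = P ΔV.
W = (853 kPa)(14.2 − 7.39 L) = (853)(6.81) = 5809 J.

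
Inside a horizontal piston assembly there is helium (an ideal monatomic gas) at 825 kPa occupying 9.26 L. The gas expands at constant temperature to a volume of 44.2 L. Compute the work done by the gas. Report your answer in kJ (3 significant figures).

W ≈ 11.9 kJ

Isothermal: W = nRT ln(V₂/V₁) = P₁V₁ ln(V₂/V₁).
P₁V₁ = (825 kPa)(9.26 L) = 7640 J.
W = 7640 × ln(44.2/9.26) = 7640 × 1.563
W_by_gas = 11941 J.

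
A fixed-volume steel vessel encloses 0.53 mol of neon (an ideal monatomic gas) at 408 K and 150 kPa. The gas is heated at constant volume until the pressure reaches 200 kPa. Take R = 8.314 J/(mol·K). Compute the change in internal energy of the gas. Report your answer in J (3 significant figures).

ΔU ≈ 899 J

Constant volume ⇒ W = 0, so Q = ΔU = nCᵥΔT with Cᵥ = 3R/2 = 12.47 J/(mol·K).
At constant V, T₂/T₁ = P₂/P₁ ⇒ ΔT = T₁(P₂/P₁ − 1) = 408·(200/150 − 1) = 136 K.
ΔU = (0.53)(12.47)(136) = 898.9 J.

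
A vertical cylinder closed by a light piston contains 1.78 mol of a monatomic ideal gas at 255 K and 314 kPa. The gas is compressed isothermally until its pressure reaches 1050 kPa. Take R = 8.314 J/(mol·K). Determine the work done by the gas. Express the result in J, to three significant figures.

Isothermal process: W = nRT ln(V₂/V₁) = nRT ln(P₁/P₂).
W = (1.78)(8.314)(255) × ln(314/1050)
  = 3774 × ln(0.299) = 3774 × -1.207
W_by_gas = -4555 J.

W ≈ -4560 J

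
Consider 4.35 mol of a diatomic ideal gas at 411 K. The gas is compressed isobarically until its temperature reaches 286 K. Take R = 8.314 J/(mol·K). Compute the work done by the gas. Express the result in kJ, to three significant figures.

Isobaric: W = P ΔV = nR ΔT.
W = (4.35)(8.314)(286 − 411) = -4521 J.

W ≈ -4.52 kJ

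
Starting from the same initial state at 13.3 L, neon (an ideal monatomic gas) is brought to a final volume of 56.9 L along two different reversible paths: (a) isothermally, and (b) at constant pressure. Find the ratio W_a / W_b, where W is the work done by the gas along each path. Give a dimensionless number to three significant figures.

W_a / W_b ≈ 0.443

Path (a) isothermal: W = P₁V₁ ln(V₂/V₁) → W_a/(P₁V₁) = 1.454.
Path (b) isobaric: W = P₁(V₂ − V₁) → W_b/(P₁V₁) = 3.278.
W_a / W_b = 1.454 / 3.278 = 0.4434.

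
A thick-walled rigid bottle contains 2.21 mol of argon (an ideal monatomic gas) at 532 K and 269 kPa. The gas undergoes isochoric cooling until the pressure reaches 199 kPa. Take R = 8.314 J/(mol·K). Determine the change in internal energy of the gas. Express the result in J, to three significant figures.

Constant volume ⇒ W = 0, so Q = ΔU = nCᵥΔT with Cᵥ = 3R/2 = 12.47 J/(mol·K).
At constant V, T₂/T₁ = P₂/P₁ ⇒ ΔT = T₁(P₂/P₁ − 1) = 532·(199/269 − 1) = -138.4 K.
ΔU = (2.21)(12.47)(-138.4) = -3815 J.

ΔU ≈ -3820 J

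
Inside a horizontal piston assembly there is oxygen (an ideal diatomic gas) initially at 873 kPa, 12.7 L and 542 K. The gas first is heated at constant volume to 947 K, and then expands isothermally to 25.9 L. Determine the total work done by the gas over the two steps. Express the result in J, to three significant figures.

Step 1 (isochoric): W = 0 (constant volume).
After step 1: P = 1525 kPa (V unchanged).
Step 2 (isothermal): W = P₁V₁ ln(V₂/V₁) = (19372) ln(25.9/12.7) = 13805 J.
W_total = 0 + 13805 = 13805 J.

W_total ≈ 13800 J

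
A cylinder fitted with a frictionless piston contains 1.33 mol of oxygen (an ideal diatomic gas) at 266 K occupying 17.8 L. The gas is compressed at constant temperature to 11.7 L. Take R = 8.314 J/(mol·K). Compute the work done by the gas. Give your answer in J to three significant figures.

Isothermal: W = nRT ln(V₂/V₁).
W = (1.33)(8.314)(266) × ln(11.7/17.8)
  = 2941 × -0.4196
W_by_gas = -1234 J.

W ≈ -1230 J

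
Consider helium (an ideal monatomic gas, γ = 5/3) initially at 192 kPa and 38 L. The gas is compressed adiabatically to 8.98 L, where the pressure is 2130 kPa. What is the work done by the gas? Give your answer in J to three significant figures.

Adiabatic: W = (P₁V₁ − P₂V₂)/(γ − 1) with γ = 5/3.
P₁V₁ = 7296 J, P₂V₂ = 19127 J.
W = (7296 − 19127) / 0.6667 = -17747 J.

W ≈ -17700 J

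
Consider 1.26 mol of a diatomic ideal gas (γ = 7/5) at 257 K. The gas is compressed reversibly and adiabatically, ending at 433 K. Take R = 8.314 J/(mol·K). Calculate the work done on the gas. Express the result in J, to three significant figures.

Adiabatic ⇒ Q = 0, so W_by = −ΔU = nCᵥ(T₁ − T₂).
Cᵥ = 5R/2 = 20.79 J/(mol·K).
W = (1.26)(20.79)(257 − 433) = -4609 J.
Work on gas = −W_by = 4609 J.

W ≈ 4610 J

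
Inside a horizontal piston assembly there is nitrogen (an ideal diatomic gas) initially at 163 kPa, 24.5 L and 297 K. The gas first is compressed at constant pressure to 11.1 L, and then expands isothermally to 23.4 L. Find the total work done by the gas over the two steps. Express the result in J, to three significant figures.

W_total ≈ -835 J

Step 1 (isobaric): W = PΔV = (163 kPa)(11.1 − 24.5 L) = -2184 J.
After step 1: P = 163 kPa, V = 11.1 L, T = 134.6 K.
Step 2 (isothermal): W = P₁V₁ ln(V₂/V₁) = (1809) ln(23.4/11.1) = 1349 J.
W_total = -2184 + 1349 = -834.8 J.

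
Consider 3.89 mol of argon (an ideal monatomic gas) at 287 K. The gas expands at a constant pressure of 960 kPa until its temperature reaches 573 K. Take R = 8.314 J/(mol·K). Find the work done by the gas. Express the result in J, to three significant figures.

W ≈ 9250 J

Isobaric: W = P ΔV = nR ΔT.
W = (3.89)(8.314)(573 − 287) = 9250 J.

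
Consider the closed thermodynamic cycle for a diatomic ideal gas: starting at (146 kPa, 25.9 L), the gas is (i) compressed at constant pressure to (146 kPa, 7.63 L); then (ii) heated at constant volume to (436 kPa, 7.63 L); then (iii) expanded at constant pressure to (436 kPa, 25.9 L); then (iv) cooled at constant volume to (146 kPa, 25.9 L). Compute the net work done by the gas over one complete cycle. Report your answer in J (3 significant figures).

Constant-volume legs do no work.
W(i) = (146)(7.63 − 25.9) = -2667 J; W(iii) = (436)(25.9 − 7.63) = 7966 J.
W_net = -2667 + 7966 = 5298 J (the clockwise enclosed area).

W_net ≈ 5300 J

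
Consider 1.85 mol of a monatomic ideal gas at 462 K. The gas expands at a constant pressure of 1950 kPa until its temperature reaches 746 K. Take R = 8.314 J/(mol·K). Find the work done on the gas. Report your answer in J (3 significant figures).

W ≈ -4370 J

Isobaric: W = P ΔV = nR ΔT.
W = (1.85)(8.314)(746 − 462) = 4368 J.
Work on gas = −W_by = -4368 J.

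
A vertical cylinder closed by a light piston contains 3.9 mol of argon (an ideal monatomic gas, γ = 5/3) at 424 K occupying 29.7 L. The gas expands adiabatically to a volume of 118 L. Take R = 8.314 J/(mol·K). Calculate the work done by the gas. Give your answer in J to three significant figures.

Adiabatic: TV^(γ−1) = const with γ = 5/3.
T₂ = T₁ (V₁/V₂)^(γ−1) = 424 × (29.7/118)^0.667 = 424 × 0.3986 = 169 K.
W_by = nCᵥ(T₁ − T₂) = (3.9)(12.47)(424 − 169) = 12401 J.

W ≈ 12400 J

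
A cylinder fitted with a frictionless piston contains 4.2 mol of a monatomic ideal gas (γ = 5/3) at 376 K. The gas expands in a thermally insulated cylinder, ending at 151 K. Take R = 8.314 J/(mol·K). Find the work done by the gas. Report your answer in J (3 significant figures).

Adiabatic ⇒ Q = 0, so W_by = −ΔU = nCᵥ(T₁ − T₂).
Cᵥ = 3R/2 = 12.47 J/(mol·K).
W = (4.2)(12.47)(376 − 151) = 11785 J.

W ≈ 11800 J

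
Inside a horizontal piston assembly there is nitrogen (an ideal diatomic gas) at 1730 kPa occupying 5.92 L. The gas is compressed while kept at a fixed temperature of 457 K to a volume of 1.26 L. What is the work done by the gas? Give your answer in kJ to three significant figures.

Isothermal: W = nRT ln(V₂/V₁) = P₁V₁ ln(V₂/V₁).
P₁V₁ = (1730 kPa)(5.92 L) = 10242 J.
W = 10242 × ln(1.26/5.92) = 10242 × -1.547
W_by_gas = -15846 J.

W ≈ -15.8 kJ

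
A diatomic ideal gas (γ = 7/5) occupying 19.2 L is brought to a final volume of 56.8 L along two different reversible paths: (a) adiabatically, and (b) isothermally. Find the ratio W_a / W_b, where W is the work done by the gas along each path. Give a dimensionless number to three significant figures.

Path (a) adiabatic: W = P₁V₁(1 − (V₁/V₂)^(γ−1))/(γ−1) → W_a/(P₁V₁) = 0.88.
Path (b) isothermal: W = P₁V₁ ln(V₂/V₁) → W_b/(P₁V₁) = 1.085.
W_a / W_b = 0.88 / 1.085 = 0.8113.

W_a / W_b ≈ 0.811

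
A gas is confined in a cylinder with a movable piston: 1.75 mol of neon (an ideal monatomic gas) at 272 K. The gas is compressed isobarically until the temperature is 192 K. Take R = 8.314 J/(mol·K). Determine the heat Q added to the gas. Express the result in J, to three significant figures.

Q ≈ -2910 J

Isobaric: W = nRΔT = (1.75)(8.314)(-80) = -1164 J.
ΔU = nCᵥΔT with Cᵥ = 3R/2: ΔU = (1.75)(12.47)(-80) = -1746 J.
Q = ΔU + W = -1746 − 1164 = -2910 J.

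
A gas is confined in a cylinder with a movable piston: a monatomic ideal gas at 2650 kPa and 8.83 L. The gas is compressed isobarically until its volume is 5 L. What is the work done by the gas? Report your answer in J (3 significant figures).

W ≈ -10100 J

Isobaric: W = P ΔV.
W = (2650 kPa)(5 − 8.83 L) = (2650)(-3.83) = -10150 J.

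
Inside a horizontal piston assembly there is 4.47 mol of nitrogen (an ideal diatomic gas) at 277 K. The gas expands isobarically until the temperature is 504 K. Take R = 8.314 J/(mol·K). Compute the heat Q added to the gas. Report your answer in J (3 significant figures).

Q ≈ 29500 J

Isobaric: W = nRΔT = (4.47)(8.314)(227) = 8436 J.
ΔU = nCᵥΔT with Cᵥ = 5R/2: ΔU = (4.47)(20.79)(227) = 21090 J.
Q = ΔU + W = 21090 + 8436 = 29526 J.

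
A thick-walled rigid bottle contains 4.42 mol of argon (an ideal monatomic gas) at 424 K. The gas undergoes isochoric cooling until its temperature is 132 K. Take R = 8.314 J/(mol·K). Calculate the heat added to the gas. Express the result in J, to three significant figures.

Q ≈ -16100 J

Constant volume ⇒ W = 0, so Q = ΔU = nCᵥΔT with Cᵥ = 3R/2 = 12.47 J/(mol·K).
ΔU = (4.42)(12.47)(132 − 424) = -16096 J.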